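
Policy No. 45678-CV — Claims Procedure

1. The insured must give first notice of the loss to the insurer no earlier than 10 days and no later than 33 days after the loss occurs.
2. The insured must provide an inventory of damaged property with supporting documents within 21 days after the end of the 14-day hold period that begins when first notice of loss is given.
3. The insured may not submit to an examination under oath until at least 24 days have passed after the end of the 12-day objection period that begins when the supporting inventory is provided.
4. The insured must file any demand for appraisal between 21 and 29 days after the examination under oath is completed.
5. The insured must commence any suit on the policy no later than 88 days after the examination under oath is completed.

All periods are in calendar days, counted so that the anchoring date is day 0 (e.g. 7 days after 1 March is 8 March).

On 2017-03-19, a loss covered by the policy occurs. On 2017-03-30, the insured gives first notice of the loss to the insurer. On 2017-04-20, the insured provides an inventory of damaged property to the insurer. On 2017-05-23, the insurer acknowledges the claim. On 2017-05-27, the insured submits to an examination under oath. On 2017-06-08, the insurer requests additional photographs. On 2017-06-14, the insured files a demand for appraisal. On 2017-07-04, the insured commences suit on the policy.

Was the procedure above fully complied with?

Step 1: the window is 10–33 days after 2017-03-19 (when the loss occurs), so 2017-03-29 through 2017-04-21; done 2017-03-30 — within the window.
Step 2: 21 days after 2017-04-13 (end of the 14-day hold period, which began when first notice of loss is given on 2017-03-30) is 2017-05-04; done 2017-04-20 — timely.
Step 3: the earliest permitted date is 24 days after 2017-05-02 (end of the 12-day objection period, which began when the supporting inventory is provided on 2017-04-20), i.e. 2017-05-26; 2017-05-27 is on or after that date.
Step 4: the window is 21–29 days after 2017-05-27 (when the examination under oath is completed), so 2017-06-17 through 2017-06-25; done 2017-06-14 — 3 days before the window opened.

No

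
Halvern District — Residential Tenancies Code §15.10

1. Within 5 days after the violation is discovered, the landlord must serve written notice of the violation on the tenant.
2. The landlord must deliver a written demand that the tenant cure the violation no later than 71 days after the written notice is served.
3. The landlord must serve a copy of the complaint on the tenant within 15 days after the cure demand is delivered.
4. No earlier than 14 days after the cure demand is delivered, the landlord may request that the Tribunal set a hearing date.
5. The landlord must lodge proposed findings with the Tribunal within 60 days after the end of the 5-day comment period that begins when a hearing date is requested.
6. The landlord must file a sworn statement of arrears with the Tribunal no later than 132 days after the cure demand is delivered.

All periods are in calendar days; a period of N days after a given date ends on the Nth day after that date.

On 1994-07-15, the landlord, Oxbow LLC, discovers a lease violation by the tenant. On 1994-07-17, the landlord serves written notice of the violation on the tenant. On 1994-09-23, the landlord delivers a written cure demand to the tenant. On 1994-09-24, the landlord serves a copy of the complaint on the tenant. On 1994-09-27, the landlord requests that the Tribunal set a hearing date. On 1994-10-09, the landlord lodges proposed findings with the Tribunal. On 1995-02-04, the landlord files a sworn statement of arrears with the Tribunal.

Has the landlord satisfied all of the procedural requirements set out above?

No

Step 1: 5 days after 1994-07-15 (when the violation is discovered) is 1994-07-20; completed 1994-07-17, before the deadline.
Step 2: 71 days after 1994-07-17 (when the written notice is served) is 1994-09-26; 1994-09-23 is within that limit.
Step 3: 15 days after 1994-09-23 (when the cure demand is delivered) is 1994-10-08; done 1994-09-24 — timely.
Step 4: the earliest permitted date is 14 days after 1994-09-23 (when the cure demand is delivered), i.e. 1994-10-07; 1994-09-27 is 10 days before the earliest permitted date.
No need to go further; step 4 was not satisfied.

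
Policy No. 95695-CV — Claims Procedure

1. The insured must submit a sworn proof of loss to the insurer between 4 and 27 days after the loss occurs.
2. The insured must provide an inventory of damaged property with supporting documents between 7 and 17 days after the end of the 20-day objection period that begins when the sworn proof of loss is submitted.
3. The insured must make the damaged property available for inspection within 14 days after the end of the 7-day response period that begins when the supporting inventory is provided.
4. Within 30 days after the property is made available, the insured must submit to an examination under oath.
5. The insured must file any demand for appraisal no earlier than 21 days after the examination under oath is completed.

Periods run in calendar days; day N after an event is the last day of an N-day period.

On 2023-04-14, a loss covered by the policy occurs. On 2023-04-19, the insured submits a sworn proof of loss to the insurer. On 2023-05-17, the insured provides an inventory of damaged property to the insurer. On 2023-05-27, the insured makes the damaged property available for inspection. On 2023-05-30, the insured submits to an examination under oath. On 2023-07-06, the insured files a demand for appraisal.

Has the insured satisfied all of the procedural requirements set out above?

(1) the permitted window runs from 2023-04-14 + 4 = 2023-04-18 to 2023-04-14 + 27 = 2023-05-11; done 2023-04-19 — within the window.
(2) the permitted window runs from 2023-05-09 + 7 = 2023-05-16 to 2023-05-09 + 17 = 2023-05-26; 2023-05-17 falls inside that range.
(3) due by 2023-05-24 + 14 days = 2023-06-07; done 2023-05-27 — timely.
(4) due by 2023-05-27 + 30 days = 2023-06-26; 2023-05-30 is within that limit.
(5) permitted from 2023-05-30 + 21 days = 2023-06-20 onward; done 2023-07-06 — permitted.

Yes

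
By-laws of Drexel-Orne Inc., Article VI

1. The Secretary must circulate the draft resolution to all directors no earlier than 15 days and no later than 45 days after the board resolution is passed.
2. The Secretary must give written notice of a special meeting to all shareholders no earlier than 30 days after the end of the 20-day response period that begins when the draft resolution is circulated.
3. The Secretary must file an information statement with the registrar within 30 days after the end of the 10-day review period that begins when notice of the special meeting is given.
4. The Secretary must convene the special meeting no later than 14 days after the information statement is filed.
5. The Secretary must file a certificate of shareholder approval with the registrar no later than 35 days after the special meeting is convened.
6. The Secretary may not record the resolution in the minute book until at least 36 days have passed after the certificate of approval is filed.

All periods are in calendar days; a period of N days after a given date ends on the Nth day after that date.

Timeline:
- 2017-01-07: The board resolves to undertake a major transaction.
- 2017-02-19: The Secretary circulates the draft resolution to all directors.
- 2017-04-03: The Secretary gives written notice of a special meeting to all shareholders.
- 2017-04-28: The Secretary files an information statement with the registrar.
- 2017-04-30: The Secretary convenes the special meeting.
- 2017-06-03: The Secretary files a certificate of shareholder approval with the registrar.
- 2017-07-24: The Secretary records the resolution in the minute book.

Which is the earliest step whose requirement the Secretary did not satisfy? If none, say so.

Step 2

(1) the permitted window runs from 2017-01-07 + 15 = 2017-01-22 to 2017-01-07 + 45 = 2017-02-21; done 2017-02-19 — within the window.
(2) permitted from 2017-03-11 + 30 days = 2017-04-10 onward; 2017-04-03 is 7 days before the earliest permitted date.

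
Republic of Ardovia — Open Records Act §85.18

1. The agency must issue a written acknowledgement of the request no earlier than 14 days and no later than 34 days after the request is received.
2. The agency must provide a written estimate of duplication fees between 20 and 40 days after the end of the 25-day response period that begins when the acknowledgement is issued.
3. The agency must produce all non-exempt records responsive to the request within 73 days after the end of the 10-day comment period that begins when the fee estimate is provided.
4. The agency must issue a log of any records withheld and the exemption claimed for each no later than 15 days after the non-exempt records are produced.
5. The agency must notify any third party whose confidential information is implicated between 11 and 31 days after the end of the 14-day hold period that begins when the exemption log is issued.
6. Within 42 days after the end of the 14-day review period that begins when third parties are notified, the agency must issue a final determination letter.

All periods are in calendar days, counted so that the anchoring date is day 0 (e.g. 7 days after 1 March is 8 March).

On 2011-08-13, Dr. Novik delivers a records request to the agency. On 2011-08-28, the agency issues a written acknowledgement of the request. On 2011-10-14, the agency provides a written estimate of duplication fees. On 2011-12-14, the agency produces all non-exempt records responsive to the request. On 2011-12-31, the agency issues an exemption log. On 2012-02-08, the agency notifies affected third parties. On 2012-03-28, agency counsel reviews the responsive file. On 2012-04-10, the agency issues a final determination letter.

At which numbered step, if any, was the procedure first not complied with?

Step 4

(1) the permitted window runs from 2011-08-13 + 14 = 2011-08-27 to 2011-08-13 + 34 = 2011-09-16; done 2011-08-28 — within the window.
(2) the permitted window runs from 2011-09-22 + 20 = 2011-10-12 to 2011-09-22 + 40 = 2011-11-01; done 2011-10-14, which is between those dates.
(3) due by 2011-10-24 + 73 days = 2012-01-05; completed 2011-12-14, before the deadline.
(4) due by 2011-12-14 + 15 days = 2011-12-29; done 2011-12-31 — 2 days late.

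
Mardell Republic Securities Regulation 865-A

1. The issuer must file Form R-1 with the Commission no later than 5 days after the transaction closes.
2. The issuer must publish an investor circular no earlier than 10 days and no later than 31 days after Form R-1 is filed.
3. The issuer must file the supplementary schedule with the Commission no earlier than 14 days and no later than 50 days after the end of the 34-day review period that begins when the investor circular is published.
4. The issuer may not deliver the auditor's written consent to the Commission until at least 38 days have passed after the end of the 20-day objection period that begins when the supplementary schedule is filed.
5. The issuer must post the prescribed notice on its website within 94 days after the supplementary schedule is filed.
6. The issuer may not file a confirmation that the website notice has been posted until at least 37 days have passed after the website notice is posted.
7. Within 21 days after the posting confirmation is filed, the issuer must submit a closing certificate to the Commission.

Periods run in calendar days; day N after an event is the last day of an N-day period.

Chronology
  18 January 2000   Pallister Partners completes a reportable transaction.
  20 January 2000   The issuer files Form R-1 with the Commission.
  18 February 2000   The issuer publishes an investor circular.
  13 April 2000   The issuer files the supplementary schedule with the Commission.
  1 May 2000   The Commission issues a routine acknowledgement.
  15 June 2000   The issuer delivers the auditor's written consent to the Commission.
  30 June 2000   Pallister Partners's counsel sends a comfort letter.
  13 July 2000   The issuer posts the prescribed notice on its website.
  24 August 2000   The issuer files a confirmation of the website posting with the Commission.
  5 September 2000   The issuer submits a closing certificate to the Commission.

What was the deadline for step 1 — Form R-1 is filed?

23 January 2000

Step 1 runs from 18 January 2000, when the transaction closes. 5 days after 18 January 2000 is 23 January 2000.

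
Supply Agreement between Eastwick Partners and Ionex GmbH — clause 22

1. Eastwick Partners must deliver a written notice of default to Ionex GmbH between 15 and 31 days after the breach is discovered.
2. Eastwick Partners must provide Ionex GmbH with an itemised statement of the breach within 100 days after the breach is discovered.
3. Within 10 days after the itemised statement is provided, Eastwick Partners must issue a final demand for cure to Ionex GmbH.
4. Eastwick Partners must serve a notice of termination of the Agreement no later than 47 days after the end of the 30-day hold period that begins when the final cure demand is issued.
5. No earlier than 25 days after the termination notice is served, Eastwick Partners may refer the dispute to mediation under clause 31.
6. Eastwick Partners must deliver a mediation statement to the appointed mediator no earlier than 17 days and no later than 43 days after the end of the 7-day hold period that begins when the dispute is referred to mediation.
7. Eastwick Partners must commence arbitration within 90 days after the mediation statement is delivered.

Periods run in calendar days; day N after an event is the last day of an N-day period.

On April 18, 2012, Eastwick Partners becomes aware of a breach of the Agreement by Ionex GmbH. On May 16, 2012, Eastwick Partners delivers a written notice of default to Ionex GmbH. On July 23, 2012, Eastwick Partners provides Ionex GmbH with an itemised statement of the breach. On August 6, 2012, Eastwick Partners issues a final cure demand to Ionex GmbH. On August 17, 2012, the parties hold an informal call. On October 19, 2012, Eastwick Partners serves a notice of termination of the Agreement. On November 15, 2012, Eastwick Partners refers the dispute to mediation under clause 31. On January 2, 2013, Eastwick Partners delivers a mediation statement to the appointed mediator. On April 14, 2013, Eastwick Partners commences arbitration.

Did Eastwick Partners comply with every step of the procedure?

No

Step 1: the window is 15–31 days after April 18, 2012 (when the breach is discovered), so May 3, 2012 through May 19, 2012; done May 16, 2012 — within the window.
Step 2: 100 days after April 18, 2012 (when the breach is discovered) is July 27, 2012; July 23, 2012 is within that limit.
Step 3: 10 days after July 23, 2012 (when the itemised statement is provided) is August 2, 2012; not done until August 6, 2012, 4 days after the deadline.
That is the first point of non-compliance.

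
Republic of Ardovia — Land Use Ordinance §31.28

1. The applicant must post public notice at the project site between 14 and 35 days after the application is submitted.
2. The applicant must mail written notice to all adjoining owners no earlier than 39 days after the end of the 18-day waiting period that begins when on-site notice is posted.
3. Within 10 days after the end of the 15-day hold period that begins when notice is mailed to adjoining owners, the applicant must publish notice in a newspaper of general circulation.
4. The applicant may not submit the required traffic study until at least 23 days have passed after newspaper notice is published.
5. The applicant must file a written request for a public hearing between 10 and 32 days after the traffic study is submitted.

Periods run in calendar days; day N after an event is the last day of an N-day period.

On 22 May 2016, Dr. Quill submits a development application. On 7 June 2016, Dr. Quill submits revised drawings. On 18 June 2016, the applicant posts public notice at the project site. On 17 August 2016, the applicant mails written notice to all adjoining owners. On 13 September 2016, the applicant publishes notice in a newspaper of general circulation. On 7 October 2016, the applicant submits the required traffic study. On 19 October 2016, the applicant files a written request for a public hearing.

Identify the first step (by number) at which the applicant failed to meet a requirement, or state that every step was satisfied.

(1) the permitted window runs from 22 May 2016 + 14 = 5 June 2016 to 22 May 2016 + 35 = 26 June 2016; 18 June 2016 falls inside that range.
(2) permitted from 6 July 2016 + 39 days = 14 August 2016 onward; done 17 August 2016, after the minimum wait.
(3) due by 1 September 2016 + 10 days = 11 September 2016; not done until 13 September 2016, 2 days after the deadline.

Step 3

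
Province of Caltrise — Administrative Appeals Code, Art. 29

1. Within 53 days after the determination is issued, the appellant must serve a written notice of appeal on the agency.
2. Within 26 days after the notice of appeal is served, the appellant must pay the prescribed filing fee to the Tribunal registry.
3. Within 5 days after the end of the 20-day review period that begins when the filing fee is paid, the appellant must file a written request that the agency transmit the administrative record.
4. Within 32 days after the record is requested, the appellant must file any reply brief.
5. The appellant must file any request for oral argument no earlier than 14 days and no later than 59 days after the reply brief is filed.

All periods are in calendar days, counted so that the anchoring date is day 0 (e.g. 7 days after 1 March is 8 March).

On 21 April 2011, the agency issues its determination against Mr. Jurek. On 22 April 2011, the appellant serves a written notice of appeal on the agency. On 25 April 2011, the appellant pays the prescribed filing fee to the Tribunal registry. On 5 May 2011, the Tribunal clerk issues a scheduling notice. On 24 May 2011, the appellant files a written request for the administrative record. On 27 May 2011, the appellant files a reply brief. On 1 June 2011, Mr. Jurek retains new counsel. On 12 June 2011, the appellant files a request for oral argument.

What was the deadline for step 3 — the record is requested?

20 May 2011

The filing fee is paid on 25 April 2011; the 20-day review period therefore ends 15 May 2011, and step 3 runs from that date. 5 days after 15 May 2011 is 20 May 2011.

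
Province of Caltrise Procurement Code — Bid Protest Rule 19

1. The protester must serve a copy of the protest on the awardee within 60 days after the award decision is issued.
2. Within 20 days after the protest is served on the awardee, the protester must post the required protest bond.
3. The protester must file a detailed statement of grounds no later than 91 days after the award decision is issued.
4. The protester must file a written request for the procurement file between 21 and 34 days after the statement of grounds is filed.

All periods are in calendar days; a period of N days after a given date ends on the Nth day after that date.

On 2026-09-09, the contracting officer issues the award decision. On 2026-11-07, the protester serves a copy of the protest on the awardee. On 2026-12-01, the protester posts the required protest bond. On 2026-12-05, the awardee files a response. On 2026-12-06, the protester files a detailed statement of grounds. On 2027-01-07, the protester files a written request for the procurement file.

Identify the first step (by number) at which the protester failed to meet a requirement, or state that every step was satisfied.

Step 2

(1) due by 2026-09-09 + 60 days = 2026-11-08; 2026-11-07 is within that limit.
(2) due by 2026-11-07 + 20 days = 2026-11-27; not done until 2026-12-01, 4 days after the deadline.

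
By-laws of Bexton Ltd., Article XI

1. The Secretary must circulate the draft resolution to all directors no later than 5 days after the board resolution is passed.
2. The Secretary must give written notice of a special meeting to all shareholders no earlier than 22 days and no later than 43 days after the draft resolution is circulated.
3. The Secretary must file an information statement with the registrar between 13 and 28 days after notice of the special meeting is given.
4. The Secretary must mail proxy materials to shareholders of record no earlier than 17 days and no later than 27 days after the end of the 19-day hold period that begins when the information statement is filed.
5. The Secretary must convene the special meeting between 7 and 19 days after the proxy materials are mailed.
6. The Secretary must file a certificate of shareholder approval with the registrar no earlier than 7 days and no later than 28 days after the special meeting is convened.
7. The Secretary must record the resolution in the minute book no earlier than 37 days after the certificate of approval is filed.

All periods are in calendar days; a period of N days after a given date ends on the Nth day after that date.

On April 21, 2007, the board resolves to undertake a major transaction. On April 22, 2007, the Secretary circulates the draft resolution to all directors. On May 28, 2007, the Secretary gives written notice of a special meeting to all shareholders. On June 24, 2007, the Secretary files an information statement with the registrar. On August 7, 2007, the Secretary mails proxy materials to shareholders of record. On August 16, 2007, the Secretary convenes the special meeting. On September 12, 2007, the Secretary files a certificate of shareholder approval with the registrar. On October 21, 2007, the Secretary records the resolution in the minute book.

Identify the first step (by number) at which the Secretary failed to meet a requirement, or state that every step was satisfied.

(1) due by April 21, 2007 + 5 days = April 26, 2007; April 22, 2007 is within that limit.
(2) the permitted window runs from April 22, 2007 + 22 = May 14, 2007 to April 22, 2007 + 43 = June 4, 2007; May 28, 2007 falls inside that range.
(3) the permitted window runs from May 28, 2007 + 13 = June 10, 2007 to May 28, 2007 + 28 = June 25, 2007; done June 24, 2007 — within the window.
(4) the permitted window runs from July 13, 2007 + 17 = July 30, 2007 to July 13, 2007 + 27 = August 9, 2007; August 7, 2007 falls inside that range.
(5) the permitted window runs from August 7, 2007 + 7 = August 14, 2007 to August 7, 2007 + 19 = August 26, 2007; done August 16, 2007 — within the window.
(6) the permitted window runs from August 16, 2007 + 7 = August 23, 2007 to August 16, 2007 + 28 = September 13, 2007; done September 12, 2007 — within the window.
(7) permitted from September 12, 2007 + 37 days = October 19, 2007 onward; October 21, 2007 is on or after that date.

None — every step was satisfied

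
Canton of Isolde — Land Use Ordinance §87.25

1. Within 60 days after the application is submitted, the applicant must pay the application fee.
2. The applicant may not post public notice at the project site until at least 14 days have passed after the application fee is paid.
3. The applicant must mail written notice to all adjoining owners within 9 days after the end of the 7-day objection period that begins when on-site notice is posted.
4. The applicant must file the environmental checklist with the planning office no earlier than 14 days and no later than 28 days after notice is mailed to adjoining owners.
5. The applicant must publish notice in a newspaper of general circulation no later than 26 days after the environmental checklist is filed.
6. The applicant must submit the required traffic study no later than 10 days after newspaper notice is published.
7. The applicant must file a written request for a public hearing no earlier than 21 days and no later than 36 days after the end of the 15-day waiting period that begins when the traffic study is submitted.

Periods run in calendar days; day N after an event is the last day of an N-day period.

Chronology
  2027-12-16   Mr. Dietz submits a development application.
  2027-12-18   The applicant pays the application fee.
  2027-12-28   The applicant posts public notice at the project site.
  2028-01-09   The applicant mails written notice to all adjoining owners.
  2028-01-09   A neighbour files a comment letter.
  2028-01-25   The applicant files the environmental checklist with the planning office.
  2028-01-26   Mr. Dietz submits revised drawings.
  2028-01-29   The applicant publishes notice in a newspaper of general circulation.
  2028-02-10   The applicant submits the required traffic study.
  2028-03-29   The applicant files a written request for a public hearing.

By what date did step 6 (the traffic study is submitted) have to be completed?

2028-02-08

Step 6 runs from 2028-01-29, when newspaper notice is published. 10 days after 2028-01-29 is 2028-02-08.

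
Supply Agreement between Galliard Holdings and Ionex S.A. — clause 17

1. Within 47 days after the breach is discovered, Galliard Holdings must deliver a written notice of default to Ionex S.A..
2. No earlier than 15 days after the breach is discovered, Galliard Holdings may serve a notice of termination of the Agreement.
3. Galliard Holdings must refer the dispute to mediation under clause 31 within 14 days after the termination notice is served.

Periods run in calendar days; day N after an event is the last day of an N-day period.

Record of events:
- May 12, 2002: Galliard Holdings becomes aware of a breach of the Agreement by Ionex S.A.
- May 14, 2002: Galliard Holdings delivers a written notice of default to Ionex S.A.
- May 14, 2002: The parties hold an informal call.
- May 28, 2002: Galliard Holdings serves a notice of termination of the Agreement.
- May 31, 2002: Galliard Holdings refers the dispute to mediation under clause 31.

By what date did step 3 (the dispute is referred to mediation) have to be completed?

Jun 11, 2002

Step 3 runs from May 28, 2002, when the termination notice is served. 14 days after May 28, 2002 is Jun 11, 2002.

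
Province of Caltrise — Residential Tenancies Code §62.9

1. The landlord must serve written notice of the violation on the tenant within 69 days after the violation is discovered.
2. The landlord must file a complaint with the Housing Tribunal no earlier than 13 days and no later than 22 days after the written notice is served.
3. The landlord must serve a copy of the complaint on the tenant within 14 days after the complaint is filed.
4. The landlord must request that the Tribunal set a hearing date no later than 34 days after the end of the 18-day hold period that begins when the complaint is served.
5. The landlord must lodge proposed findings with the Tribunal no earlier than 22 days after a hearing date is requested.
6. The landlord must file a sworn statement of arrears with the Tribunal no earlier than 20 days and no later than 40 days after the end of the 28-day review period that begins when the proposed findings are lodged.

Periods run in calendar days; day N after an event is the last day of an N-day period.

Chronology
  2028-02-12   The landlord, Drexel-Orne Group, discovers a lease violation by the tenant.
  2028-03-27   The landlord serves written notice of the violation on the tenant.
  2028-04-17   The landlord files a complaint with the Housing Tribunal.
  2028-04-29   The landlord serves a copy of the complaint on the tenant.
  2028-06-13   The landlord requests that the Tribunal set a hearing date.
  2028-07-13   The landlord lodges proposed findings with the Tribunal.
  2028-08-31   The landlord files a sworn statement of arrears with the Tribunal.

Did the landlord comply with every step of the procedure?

Step 1 — counting 69 days from 2028-02-12 (when the violation is discovered) gives a deadline of 2028-04-21; 2028-03-27 is within that limit.
Step 2 — 13 and 22 days from 2028-03-27 (when the written notice is served) are 2028-04-09 and 2028-04-18 respectively; done 2028-04-17 — within the window.
Step 3 — counting 14 days from 2028-04-17 (when the complaint is filed) gives a deadline of 2028-05-01; 2028-04-29 is within that limit.
Step 4 — counting 34 days from 2028-05-17 (end of the 18-day hold period, which began when the complaint is served on 2028-04-29) gives a deadline of 2028-06-20; completed 2028-06-13, before the deadline.
Step 5 — must wait 22 days from 2028-06-13 (when a hearing date is requested), so not before 2028-07-05; done 2028-07-13, after the minimum wait.
Step 6 — 20 and 40 days from 2028-08-10 (end of the 28-day review period, which began when the proposed findings are lodged on 2028-07-13) are 2028-08-30 and 2028-09-19 respectively; 2028-08-31 falls inside that range.

Yes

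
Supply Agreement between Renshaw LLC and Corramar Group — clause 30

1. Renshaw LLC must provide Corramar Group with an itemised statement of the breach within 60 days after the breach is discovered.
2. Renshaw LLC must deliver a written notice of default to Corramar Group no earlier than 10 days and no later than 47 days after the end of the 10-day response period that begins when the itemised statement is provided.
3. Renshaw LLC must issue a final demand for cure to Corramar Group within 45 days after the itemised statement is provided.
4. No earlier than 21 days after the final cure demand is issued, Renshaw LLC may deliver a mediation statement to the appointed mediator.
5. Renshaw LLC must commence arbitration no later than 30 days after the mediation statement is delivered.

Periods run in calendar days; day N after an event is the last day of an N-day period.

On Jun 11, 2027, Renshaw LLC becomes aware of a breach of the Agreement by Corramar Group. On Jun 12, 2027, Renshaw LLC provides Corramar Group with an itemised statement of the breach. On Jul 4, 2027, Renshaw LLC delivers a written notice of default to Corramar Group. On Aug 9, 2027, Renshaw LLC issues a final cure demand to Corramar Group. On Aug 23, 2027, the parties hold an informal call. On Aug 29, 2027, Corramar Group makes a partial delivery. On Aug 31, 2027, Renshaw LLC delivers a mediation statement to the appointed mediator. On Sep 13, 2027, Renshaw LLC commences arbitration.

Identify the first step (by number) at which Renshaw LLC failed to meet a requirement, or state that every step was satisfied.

Step 3

Step 1: 60 days after Jun 11, 2027 (when the breach is discovered) is Aug 10, 2027; Jun 12, 2027 is within that limit.
Step 2: the window is 10–47 days after Jun 22, 2027 (end of the 10-day response period, which began when the itemised statement is provided on Jun 12, 2027), so Jul 2, 2027 through Aug 8, 2027; done Jul 4, 2027, which is between those dates.
Step 3: 45 days after Jun 12, 2027 (when the itemised statement is provided) is Jul 27, 2027; not done until Aug 9, 2027, 13 days after the deadline.
No need to go further; step 3 was not satisfied.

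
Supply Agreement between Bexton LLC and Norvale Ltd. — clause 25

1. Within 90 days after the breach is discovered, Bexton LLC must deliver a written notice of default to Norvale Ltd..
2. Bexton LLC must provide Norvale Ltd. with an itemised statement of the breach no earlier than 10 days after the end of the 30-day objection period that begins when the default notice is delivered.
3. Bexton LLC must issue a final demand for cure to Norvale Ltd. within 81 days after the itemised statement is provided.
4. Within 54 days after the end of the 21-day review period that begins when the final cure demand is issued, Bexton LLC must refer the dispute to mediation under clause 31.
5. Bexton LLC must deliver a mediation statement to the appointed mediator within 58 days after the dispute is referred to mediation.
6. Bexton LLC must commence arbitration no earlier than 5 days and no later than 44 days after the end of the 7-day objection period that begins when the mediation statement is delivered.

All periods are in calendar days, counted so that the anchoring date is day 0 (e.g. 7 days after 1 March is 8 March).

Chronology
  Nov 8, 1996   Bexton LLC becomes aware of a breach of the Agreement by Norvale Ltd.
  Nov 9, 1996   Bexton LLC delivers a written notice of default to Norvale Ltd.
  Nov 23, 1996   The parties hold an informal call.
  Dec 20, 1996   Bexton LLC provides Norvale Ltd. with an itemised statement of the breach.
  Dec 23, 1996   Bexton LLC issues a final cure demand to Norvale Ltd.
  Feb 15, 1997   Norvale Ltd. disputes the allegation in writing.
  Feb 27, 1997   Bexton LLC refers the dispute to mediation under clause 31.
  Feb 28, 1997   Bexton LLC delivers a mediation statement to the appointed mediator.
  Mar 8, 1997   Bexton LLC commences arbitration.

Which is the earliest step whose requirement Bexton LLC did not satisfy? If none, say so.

Step 1 — counting 90 days from Nov 8, 1996 (when the breach is discovered) gives a deadline of Feb 6, 1997; completed Nov 9, 1996, before the deadline.
Step 2 — must wait 10 days from Dec 9, 1996 (end of the 30-day objection period, which began when the default notice is delivered on Nov 9, 1996), so not before Dec 19, 1996; done Dec 20, 1996 — permitted.
Step 3 — counting 81 days from Dec 20, 1996 (when the itemised statement is provided) gives a deadline of Mar 11, 1997; Dec 23, 1996 is within that limit.
Step 4 — counting 54 days from Jan 13, 1997 (end of the 21-day review period, which began when the final cure demand is issued on Dec 23, 1996) gives a deadline of Mar 8, 1997; completed Feb 27, 1997, before the deadline.
Step 5 — counting 58 days from Feb 27, 1997 (when the dispute is referred to mediation) gives a deadline of Apr 26, 1997; Feb 28, 1997 is within that limit.
Step 6 — 5 and 44 days from Mar 7, 1997 (end of the 7-day objection period, which began when the mediation statement is delivered on Feb 28, 1997) are Mar 12, 1997 and Apr 20, 1997 respectively; Mar 8, 1997 is 4 days too early.
The analysis stops there.

Step 6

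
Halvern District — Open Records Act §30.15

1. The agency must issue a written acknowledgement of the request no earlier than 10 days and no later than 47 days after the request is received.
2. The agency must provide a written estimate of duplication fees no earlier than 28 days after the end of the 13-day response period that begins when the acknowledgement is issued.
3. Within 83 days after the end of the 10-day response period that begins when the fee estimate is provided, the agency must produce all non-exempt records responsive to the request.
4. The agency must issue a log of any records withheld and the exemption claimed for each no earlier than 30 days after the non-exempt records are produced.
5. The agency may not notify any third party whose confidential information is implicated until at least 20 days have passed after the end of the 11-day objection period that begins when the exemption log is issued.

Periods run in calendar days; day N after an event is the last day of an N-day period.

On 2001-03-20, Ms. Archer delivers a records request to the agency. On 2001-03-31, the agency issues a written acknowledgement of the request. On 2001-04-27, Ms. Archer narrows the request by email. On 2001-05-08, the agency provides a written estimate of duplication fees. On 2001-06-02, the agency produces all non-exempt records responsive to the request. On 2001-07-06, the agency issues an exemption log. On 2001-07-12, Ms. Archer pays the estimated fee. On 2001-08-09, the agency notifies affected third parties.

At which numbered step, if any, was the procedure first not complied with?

Step 1: the window is 10–47 days after 2001-03-20 (when the request is received), so 2001-03-30 through 2001-05-06; done 2001-03-31 — within the window.
Step 2: the earliest permitted date is 28 days after 2001-04-13 (end of the 13-day response period, which began when the acknowledgement is issued on 2001-03-31), i.e. 2001-05-11; 2001-05-08 is 3 days before the earliest permitted date.
No need to go further; step 2 was not satisfied.

Step 2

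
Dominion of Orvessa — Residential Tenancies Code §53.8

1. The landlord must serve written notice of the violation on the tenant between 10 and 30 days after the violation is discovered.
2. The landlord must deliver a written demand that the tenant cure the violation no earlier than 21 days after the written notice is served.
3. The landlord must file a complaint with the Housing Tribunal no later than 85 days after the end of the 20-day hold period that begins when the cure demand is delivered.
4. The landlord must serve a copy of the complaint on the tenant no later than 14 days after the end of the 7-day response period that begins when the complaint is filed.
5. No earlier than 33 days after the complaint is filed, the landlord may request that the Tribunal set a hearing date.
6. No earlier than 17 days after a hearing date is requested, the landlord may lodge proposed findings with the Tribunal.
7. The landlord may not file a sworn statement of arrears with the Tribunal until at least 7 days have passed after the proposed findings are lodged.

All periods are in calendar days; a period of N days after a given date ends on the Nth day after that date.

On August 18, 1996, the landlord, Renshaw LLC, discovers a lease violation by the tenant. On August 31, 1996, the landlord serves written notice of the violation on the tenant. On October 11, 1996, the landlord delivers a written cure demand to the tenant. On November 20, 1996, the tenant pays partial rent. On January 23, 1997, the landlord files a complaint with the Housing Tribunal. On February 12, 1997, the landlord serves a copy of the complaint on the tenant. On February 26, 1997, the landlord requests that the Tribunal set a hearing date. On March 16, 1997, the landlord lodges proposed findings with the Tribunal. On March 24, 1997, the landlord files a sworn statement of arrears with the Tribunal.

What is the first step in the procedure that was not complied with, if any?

(1) the permitted window runs from August 18, 1996 + 10 = August 28, 1996 to August 18, 1996 + 30 = September 17, 1996; done August 31, 1996 — within the window.
(2) permitted from August 31, 1996 + 21 days = September 21, 1996 onward; done October 11, 1996, after the minimum wait.
(3) due by October 31, 1996 + 85 days = January 24, 1997; done January 23, 1997 — timely.
(4) due by January 30, 1997 + 14 days = February 13, 1997; February 12, 1997 is within that limit.
(5) permitted from January 23, 1997 + 33 days = February 25, 1997 onward; February 26, 1997 is on or after that date.
(6) permitted from February 26, 1997 + 17 days = March 15, 1997 onward; March 16, 1997 is on or after that date.
(7) permitted from March 16, 1997 + 7 days = March 23, 1997 onward; done March 24, 1997, after the minimum wait.

None — every step was satisfied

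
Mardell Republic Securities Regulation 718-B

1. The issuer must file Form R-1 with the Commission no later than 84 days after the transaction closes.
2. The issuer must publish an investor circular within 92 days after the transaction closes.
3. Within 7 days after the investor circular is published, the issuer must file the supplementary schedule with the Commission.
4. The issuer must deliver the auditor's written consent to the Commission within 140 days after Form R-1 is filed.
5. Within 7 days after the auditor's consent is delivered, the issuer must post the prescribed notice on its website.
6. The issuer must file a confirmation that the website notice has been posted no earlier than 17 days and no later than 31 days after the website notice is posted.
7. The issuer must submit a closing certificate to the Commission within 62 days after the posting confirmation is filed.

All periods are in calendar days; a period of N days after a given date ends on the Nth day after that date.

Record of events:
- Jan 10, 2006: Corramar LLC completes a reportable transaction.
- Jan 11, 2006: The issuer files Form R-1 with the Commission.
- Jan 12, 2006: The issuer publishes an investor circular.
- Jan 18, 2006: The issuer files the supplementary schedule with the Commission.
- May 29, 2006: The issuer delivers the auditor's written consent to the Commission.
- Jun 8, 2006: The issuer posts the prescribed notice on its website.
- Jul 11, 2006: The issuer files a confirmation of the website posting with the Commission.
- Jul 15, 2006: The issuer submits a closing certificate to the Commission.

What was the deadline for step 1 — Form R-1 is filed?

Apr 4, 2006

Step 1 runs from Jan 10, 2006, when the transaction closes. 84 days after Jan 10, 2006 is Apr 4, 2006.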